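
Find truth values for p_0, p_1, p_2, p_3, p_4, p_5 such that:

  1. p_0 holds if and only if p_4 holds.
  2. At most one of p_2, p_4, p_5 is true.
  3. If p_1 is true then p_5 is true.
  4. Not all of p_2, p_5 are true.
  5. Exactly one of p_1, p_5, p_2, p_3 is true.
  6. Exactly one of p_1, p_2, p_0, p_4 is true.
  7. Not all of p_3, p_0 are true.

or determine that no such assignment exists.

p_0 = False, p_1 = False, p_2 = True, p_3 = False, p_4 = False, p_5 = False

  (1) p_0=F, p_4=F — same ✓
  (2) {p_2, p_4, p_5}: 1 true — at most one ✓
  (3) p_1=F ⇒ p_5: vacuous ✓
  (4) {p_2, p_5}: 1/2 true — not all ✓
  (5) {p_1, p_5, p_2, p_3}: 1 true — exactly one ✓
  (6) {p_1, p_2, p_0, p_4}: 1 true — exactly one ✓
  (7) {p_3, p_0}: 0/2 true — not all ✓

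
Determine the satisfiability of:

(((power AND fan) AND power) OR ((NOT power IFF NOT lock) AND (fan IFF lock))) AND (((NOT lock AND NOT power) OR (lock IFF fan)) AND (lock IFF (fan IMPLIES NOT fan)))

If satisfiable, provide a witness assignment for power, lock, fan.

UNSATISFIABLE

Case power = True: the formula simplifies to (fan OR (lock AND (fan IFF lock))) AND ((lock IFF fan) AND (lock IFF (fan IMPLIES NOT fan))).
  fan = True: simplifies to lock AND NOT lock.
    lock = True: the conjunct NOT lock is False.
    lock = False: the conjunct lock is False.
  fan = False: simplifies to (lock AND NOT lock) AND (NOT lock AND lock).
    lock = True: the conjunct NOT lock is False.
    lock = False: the conjunct lock is False.
Case power = False: the formula simplifies to (NOT lock AND (fan IFF lock)) AND ((NOT lock OR (lock IFF fan)) AND (lock IFF (fan IMPLIES NOT fan))).
  lock = True: the conjunct NOT lock is False.
  lock = False: simplifies to NOT fan AND NOT ((fan IMPLIES NOT fan)).
    fan = True: the conjunct NOT fan is False.
    fan = False: the conjunct NOT ((fan IMPLIES NOT fan)) becomes NOT ((False IMPLIES True)) = False.
Both cases fail — unsatisfiable.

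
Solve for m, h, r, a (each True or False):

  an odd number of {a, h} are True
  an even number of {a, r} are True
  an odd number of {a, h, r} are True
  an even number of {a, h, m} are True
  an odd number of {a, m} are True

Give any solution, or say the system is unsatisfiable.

m=T, h=T, r=F, a=F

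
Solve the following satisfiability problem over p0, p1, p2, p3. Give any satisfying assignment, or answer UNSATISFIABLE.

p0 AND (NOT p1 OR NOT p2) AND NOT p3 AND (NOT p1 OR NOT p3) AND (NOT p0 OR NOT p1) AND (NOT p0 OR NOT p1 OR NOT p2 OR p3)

Unit clause (p0) forces p0 = True.
Unit clause (NOT p3) forces p3 = False.
In (NOT p0 OR NOT p1) only NOT p1 is left, so p1 = False.
Set p2 = True.
Check each clause:
  (p0): p0 holds.
  (NOT p1 OR NOT p2): NOT p1 holds.
  (NOT p3): NOT p3 holds.
  (NOT p1 OR NOT p3): NOT p1 holds.
  (NOT p0 OR NOT p1): NOT p1 holds.
  (NOT p0 OR NOT p1 OR NOT p2 OR p3): NOT p1 holds.
All clauses satisfied.

p0 = True; p1 = False; p2 = True; p3 = False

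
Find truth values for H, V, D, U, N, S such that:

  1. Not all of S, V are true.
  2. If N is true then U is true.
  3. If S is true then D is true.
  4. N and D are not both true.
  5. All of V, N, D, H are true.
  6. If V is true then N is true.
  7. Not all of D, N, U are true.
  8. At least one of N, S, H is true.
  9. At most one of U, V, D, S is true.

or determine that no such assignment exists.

UNSATISFIABLE

Case D = True:
  (4) with D=T forces N = False.
  Constraint (5) is violated (N=F) — contradiction.
Case D = False:
  Constraint (5) is violated (D=F) — contradiction.
Both cases fail — unsatisfiable.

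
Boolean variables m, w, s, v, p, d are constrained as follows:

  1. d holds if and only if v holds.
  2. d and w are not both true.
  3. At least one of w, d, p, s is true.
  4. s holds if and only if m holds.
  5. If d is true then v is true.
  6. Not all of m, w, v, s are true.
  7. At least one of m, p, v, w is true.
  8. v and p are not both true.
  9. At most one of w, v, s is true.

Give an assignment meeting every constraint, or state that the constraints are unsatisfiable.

m=F; w=F; s=F; v=T; p=F; d=T

  (1) d=T, v=T — same ✓
  (2) d=T, w=F — not both ✓
  (3) {w, d, p, s}: 1 true — at least one ✓
  (4) s=F, m=F — same ✓
  (5) d=T ⇒ v: T ✓
  (6) {m, w, v, s}: 1/4 true — not all ✓
  (7) {m, p, v, w}: 1 true — at least one ✓
  (8) v=T, p=F — not both ✓
  (9) {w, v, s}: 1 true — at most one ✓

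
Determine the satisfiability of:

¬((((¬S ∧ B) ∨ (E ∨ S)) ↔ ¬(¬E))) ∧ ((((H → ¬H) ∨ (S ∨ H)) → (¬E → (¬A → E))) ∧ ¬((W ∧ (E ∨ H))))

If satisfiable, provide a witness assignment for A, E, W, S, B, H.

A = True; E = False; W = False; S = True; B = True; H = True

  ¬((((¬S ∧ B) ∨ (E ∨ S)) ↔ ¬(¬E))) = True
    ((¬S ∧ B) ∨ (E ∨ S)) ↔ ¬(¬E) = False
      (¬S ∧ B) ∨ (E ∨ S) = True
        ¬S ∧ B = False
          ¬S = False
        E ∨ S = True
      ¬(¬E) = False
        ¬E = True
  (((H → ¬H) ∨ (S ∨ H)) → (¬E → (¬A → E))) ∧ ¬((W ∧ (E ∨ H))) = True
    ((H → ¬H) ∨ (S ∨ H)) → (¬E → (¬A → E)) = True
      (H → ¬H) ∨ (S ∨ H) = True
        H → ¬H = False
          ¬H = False
        S ∨ H = True
      ¬E → (¬A → E) = True
        ¬E = True
        ¬A → E = True
          ¬A = False
    ¬((W ∧ (E ∨ H))) = True
      W ∧ (E ∨ H) = False
        E ∨ H = True
Both conjuncts True, so the formula holds.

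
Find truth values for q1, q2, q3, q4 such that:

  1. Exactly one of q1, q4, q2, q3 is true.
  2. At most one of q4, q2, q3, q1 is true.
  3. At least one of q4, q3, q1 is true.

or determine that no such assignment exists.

q1=T, q2=F, q3=F, q4=F

  (1) {q1, q4, q2, q3}: 1 true — exactly one ✓
  (2) {q4, q2, q3, q1}: 1 true — at most one ✓
  (3) {q4, q3, q1}: 1 true — at least one ✓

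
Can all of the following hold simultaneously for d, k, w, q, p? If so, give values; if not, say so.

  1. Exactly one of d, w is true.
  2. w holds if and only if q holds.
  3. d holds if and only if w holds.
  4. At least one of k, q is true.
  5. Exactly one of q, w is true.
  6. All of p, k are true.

No satisfying assignment exists.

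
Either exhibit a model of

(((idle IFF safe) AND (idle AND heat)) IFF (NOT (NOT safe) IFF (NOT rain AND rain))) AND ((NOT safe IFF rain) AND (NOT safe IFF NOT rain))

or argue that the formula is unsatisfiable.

The formula is unsatisfiable.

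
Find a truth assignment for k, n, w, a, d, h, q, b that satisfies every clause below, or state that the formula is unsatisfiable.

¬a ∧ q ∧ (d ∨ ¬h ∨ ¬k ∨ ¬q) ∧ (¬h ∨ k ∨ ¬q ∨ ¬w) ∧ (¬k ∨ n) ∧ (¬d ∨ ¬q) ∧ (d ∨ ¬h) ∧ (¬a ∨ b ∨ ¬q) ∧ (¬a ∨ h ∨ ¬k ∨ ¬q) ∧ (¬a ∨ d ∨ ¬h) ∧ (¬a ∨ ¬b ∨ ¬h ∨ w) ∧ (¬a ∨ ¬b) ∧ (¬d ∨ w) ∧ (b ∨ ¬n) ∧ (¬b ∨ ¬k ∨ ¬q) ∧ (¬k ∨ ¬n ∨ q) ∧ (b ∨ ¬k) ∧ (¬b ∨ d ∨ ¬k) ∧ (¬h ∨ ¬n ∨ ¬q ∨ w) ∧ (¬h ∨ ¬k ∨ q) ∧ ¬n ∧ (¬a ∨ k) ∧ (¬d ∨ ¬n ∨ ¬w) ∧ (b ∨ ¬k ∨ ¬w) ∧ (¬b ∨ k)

k=F; n=F; w=T; a=F; d=F; h=F; q=T; b=F

Unit clause (¬a) forces a = False.
Unit clause (q) forces q = True.
In (¬d ∨ ¬q) only ¬d is left, so d = False.
In (d ∨ ¬h) only ¬h is left, so h = False.
Unit clause (¬n) forces n = False.
In (¬k ∨ n) only ¬k is left, so k = False.
In (¬b ∨ k) only ¬b is left, so b = False.
Set w = True.
All clauses satisfied.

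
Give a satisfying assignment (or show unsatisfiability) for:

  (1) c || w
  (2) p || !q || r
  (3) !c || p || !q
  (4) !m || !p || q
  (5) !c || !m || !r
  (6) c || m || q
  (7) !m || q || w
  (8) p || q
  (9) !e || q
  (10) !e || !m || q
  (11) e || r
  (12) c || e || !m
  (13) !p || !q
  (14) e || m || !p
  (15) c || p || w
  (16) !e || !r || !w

r=T, e=F, p=F, q=T, c=F, w=T, m=F

Try r = False:
  (e || r) forces e = True.
  (!e || q) forces q = True.
  (p || !q || r) forces p = True.
  clause (!p || !q) is falsified — backtrack.
So r = True.
Try e = True:
  (!e || q) forces q = True.
  (!p || !q) forces p = False.
  (!c || p || !q) forces c = False.
  (c || w) forces w = True.
  clause (!e || !r || !w) is falsified — backtrack.
So e = False.
Set p = False.
  then (p || q) forces q = True.
  then (!c || p || !q) forces c = False.
  then (c || e || !m) forces m = False.
  then (c || p || w) forces w = True.
All clauses satisfied.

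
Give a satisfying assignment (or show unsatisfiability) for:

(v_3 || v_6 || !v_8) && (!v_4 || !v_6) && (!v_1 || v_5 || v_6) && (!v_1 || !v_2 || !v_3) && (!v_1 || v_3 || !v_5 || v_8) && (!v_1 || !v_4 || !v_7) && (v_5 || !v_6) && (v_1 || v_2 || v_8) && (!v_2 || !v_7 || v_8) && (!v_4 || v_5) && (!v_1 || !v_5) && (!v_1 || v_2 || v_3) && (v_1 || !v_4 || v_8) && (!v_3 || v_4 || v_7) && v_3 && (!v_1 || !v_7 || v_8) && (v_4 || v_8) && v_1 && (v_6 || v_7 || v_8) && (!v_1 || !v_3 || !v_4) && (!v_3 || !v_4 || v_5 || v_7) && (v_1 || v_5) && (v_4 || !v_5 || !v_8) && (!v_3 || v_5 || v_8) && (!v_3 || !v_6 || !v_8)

Case v_1 = True:
  (!v_1 || !v_5) forces v_5 = False.
  (!v_1 || v_5 || v_6) forces v_6 = True.
  Clause (v_5 || !v_6) is falsified — contradiction.
Case v_1 = False:
  Clause (v_1) is falsified — contradiction.
Both cases fail, so the formula is unsatisfiable.

UNSATISFIABLE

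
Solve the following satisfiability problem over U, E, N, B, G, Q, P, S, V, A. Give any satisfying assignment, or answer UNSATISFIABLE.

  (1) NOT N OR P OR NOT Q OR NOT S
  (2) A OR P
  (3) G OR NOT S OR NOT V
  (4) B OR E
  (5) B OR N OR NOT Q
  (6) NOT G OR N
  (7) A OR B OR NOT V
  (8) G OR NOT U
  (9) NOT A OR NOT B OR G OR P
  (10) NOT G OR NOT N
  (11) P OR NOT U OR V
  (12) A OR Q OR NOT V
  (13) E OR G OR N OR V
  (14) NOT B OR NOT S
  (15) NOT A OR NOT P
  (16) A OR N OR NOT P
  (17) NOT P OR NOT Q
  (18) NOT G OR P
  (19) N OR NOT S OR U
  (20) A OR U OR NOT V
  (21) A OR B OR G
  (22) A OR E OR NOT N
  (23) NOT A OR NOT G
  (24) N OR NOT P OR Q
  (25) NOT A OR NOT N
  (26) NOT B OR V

U = False; E = True; N = False; B = False; G = False; Q = False; P = False; S = False; V = True; A = True

Set U = False.
Set E = True.
Set N = False.
  then (NOT G OR N) forces G = False.
  then (N OR NOT S OR U) forces S = False.
Try B = True:
  (NOT B OR V) forces V = True.
  (A OR U OR NOT V) forces A = True.
  (NOT A OR NOT B OR G OR P) forces P = True.
  clause (NOT A OR NOT P) is falsified — backtrack.
So B = False.
  then (B OR N OR NOT Q) forces Q = False.
  then (A OR B OR G) forces A = True.
  then (N OR NOT P OR Q) forces P = False.
Set V = True.
All clauses satisfied.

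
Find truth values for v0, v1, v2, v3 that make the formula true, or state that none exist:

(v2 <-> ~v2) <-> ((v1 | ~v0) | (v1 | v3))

v0: True, v1: False, v2: True, v3: False

  (v2 <-> ~v2) <-> ((v1 | ~v0) | (v1 | v3)) = True
    v2 <-> ~v2 = False
      ~v2 = False
    (v1 | ~v0) | (v1 | v3) = False
      v1 | ~v0 = False
        ~v0 = False
      v1 | v3 = False
The formula evaluates to True.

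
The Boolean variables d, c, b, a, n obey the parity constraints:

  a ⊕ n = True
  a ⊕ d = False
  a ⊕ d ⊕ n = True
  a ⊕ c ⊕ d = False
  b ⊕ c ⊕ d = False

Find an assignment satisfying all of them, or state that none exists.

d = False, c = False, b = False, a = False, n = True

a ⊕ n = F ⊕ T = True ✓
a ⊕ d = F ⊕ F = False ✓
a ⊕ d ⊕ n = F ⊕ F ⊕ T = True ✓
a ⊕ c ⊕ d = F ⊕ F ⊕ F = False ✓
b ⊕ c ⊕ d = F ⊕ F ⊕ F = False ✓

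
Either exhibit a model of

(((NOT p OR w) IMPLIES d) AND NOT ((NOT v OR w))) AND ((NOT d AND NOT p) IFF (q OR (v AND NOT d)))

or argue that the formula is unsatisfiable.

q = False; d = True; v = True; w = False; p = True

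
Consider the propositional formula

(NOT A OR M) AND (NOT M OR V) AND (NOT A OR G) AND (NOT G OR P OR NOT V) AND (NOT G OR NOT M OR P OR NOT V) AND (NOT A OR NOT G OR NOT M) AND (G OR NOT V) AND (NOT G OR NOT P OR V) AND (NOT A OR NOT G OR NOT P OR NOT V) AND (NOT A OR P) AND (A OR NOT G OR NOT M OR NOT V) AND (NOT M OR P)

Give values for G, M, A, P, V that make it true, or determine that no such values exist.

Set G = True.
Set M = False.
  then (NOT A OR M) forces A = False.
Set P = True.
  then (NOT G OR NOT P OR V) forces V = True.
All clauses satisfied.

G = True, M = False, A = False, P = True, V = True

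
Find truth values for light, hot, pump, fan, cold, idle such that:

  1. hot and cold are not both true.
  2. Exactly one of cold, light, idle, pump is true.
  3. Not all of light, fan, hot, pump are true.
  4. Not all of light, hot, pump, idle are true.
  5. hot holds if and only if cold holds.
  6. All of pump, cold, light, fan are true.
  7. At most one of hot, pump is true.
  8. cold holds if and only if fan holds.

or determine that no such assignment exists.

Case cold = True:
  (1) with cold=T forces hot = False.
  Constraint (5) is violated (hot=F, cold=T) — contradiction.
Case cold = False:
  Constraint (6) is violated (cold=F) — contradiction.
Both cases fail — unsatisfiable.

The formula is unsatisfiable.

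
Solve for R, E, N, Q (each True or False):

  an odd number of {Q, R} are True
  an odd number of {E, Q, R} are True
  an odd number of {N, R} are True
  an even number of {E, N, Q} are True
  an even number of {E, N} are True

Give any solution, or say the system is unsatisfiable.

R = True, E = False, N = False, Q = False

{Q, R}: 1 true → odd ✓
{E, Q, R}: 1 true → odd ✓
{N, R}: 1 true → odd ✓
{E, N, Q}: 0 true → even ✓
{E, N}: 0 true → even ✓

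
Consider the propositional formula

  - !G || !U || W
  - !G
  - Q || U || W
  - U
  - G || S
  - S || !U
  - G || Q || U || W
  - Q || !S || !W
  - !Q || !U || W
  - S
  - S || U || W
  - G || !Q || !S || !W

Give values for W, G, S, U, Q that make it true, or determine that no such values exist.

W=F, G=F, S=T, U=T, Q=F

Unit clause (!G) forces G = False.
Unit clause (U) forces U = True.
In (G || S) only S is left, so S = True.
Try W = True:
  (Q || !S || !W) forces Q = True.
  clause (G || !Q || !S || !W) is falsified — backtrack.
So W = False.
  then (!Q || !U || W) forces Q = False.
All clauses satisfied.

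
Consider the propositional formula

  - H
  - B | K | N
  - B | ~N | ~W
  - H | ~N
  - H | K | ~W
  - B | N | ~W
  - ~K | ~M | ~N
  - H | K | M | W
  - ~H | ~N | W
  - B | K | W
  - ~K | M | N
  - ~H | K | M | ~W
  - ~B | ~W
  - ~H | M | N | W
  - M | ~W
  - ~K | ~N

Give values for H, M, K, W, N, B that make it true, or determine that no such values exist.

H=T; M=T; K=T; W=F; N=F; B=T

Unit clause (H) forces H = True.
Try M = False:
  (M | ~W) forces W = False.
  (~H | ~N | W) forces N = False.
  clause (~H | M | N | W) is falsified — backtrack.
So M = True.
Set K = True.
  then (~K | ~M | ~N) forces N = False.
Set W = False.
Set B = True.
All clauses satisfied.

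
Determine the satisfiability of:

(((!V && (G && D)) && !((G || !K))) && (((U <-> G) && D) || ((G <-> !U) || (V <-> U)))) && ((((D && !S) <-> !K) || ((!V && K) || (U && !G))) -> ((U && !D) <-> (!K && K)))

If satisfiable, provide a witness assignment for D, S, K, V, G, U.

Case G = True: the conjunct !((G || !K)) becomes !((True || !K)) = False.
Case G = False: the conjunct G is False.
Both cases fail — unsatisfiable.

The formula is unsatisfiable.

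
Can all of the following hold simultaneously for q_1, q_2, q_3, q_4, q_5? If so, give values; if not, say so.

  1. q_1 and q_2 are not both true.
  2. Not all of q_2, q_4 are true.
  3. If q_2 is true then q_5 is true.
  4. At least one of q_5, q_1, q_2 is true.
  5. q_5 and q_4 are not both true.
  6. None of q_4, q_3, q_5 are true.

q_1 = True, q_2 = False, q_3 = False, q_4 = False, q_5 = False

  (1) q_1=T, q_2=F — not both ✓
  (2) {q_2, q_4}: 0/2 true — not all ✓
  (3) q_2=F ⇒ q_5: vacuous ✓
  (4) {q_5, q_1, q_2}: 1 true — at least one ✓
  (5) q_5=F, q_4=F — not both ✓
  (6) {q_4, q_3, q_5}: 0 true — none ✓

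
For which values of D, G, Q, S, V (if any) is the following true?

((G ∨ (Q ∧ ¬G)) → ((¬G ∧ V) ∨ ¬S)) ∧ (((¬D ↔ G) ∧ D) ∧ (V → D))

D = True, G = False, Q = False, S = True, V = False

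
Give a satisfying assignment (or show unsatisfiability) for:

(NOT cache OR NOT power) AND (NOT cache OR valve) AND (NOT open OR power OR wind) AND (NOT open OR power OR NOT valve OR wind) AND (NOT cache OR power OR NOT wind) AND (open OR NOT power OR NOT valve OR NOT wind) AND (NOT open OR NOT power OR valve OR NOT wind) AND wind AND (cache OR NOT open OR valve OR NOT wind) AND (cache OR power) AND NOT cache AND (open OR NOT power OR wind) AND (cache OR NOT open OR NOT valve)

Unit clause (wind) forces wind = True.
Unit clause (NOT cache) forces cache = False.
In (cache OR power) only power is left, so power = True.
Try valve = True:
  (open OR NOT power OR NOT valve OR NOT wind) forces open = True.
  clause (cache OR NOT open OR NOT valve) is falsified — backtrack.
So valve = False.
  then (NOT open OR NOT power OR valve OR NOT wind) forces open = False.
All clauses satisfied.

cache: False, valve: False, wind: True, power: True, open: False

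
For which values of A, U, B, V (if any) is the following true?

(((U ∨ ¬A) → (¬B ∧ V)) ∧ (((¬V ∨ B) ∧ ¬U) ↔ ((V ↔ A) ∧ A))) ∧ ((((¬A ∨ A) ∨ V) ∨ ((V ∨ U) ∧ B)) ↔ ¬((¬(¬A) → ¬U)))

Unsatisfiable — no assignment works.

Case A = True: the formula simplifies to ((U → (¬B ∧ V)) ∧ (((¬V ∨ B) ∧ ¬U) ↔ V)) ∧ ¬(¬U).
  U = True: simplifies to (¬B ∧ V) ∧ ¬V.
    V = True: the conjunct ¬V is False.
    V = False: the conjunct V is False.
  U = False: the conjunct ¬(¬U) becomes ¬(¬False) = False.
Case A = False: the conjunct (((¬A ∨ A) ∨ V) ∨ ((V ∨ U) ∧ B)) ↔ ¬((¬(¬A) → ¬U)) becomes (True ∨ ((V ∨ U) ∧ B)) ↔ ¬True = False.
Both cases fail — unsatisfiable.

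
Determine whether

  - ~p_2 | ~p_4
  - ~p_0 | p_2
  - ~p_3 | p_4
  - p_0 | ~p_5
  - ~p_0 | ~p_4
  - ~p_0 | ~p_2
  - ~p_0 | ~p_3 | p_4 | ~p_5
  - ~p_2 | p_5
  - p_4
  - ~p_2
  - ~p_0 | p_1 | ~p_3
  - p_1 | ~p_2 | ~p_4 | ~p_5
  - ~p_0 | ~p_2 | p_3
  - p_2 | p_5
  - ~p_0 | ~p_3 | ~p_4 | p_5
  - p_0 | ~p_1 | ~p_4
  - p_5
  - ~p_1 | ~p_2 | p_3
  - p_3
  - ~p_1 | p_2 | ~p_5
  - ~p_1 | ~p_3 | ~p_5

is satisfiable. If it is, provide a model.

No satisfying assignment exists.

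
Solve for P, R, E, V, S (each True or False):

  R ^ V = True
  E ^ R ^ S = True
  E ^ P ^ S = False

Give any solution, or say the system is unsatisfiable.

P = True, R = False, E = True, V = True, S = False

R ^ V = F ^ T = True ✓
E ^ R ^ S = T ^ F ^ F = True ✓
E ^ P ^ S = T ^ T ^ F = False ✓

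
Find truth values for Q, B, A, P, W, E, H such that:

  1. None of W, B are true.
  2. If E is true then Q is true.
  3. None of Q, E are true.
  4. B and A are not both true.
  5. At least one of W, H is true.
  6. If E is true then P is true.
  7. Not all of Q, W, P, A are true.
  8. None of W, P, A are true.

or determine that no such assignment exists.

Q: False; B: False; A: False; P: False; W: False; E: False; H: True

  (1) {W, B}: 0 true — none ✓
  (2) E=F ⇒ Q: vacuous ✓
  (3) {Q, E}: 0 true — none ✓
  (4) B=F, A=F — not both ✓
  (5) {W, H}: 1 true — at least one ✓
  (6) E=F ⇒ P: vacuous ✓
  (7) {Q, W, P, A}: 0/4 true — not all ✓
  (8) {W, P, A}: 0 true — none ✓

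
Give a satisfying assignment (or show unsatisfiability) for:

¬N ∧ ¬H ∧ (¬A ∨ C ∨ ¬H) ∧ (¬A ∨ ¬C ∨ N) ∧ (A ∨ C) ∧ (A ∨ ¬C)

Unit clause (¬N) forces N = False.
Unit clause (¬H) forces H = False.
Set C = False.
  then (A ∨ C) forces A = True.
Check each clause:
  (¬N): ¬N holds.
  (¬H): ¬H holds.
  (¬A ∨ C ∨ ¬H): ¬H holds.
  (¬A ∨ ¬C ∨ N): ¬C holds.
  (A ∨ C): A holds.
  (A ∨ ¬C): A holds.
All clauses satisfied.

C = False, H = False, A = True, N = False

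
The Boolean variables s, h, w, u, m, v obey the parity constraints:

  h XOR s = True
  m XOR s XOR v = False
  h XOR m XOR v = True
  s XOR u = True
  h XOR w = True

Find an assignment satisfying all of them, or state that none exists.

s = False, h = True, w = False, u = True, m = True, v = True

h XOR s = T XOR F = True ✓
m XOR s XOR v = T XOR F XOR T = False ✓
h XOR m XOR v = T XOR T XOR T = True ✓
s XOR u = F XOR T = True ✓
h XOR w = T XOR F = True ✓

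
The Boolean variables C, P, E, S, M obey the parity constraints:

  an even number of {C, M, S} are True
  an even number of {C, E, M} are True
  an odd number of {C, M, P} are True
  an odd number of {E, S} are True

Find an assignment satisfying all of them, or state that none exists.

Unsatisfiable — no assignment works.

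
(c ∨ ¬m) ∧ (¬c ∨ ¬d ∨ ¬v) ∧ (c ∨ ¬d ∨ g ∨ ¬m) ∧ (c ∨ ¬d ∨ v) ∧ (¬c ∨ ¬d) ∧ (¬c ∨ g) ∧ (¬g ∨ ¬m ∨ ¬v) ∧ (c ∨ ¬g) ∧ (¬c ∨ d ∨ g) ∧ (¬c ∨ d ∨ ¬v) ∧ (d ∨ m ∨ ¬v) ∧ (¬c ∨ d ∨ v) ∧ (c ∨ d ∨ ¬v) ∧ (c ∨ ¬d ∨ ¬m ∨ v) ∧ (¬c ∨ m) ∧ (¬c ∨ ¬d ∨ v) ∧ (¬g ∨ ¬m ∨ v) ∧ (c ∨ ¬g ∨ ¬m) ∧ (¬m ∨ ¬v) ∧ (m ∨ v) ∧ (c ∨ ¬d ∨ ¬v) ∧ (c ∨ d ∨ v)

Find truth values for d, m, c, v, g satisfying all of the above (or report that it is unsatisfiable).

The formula is unsatisfiable.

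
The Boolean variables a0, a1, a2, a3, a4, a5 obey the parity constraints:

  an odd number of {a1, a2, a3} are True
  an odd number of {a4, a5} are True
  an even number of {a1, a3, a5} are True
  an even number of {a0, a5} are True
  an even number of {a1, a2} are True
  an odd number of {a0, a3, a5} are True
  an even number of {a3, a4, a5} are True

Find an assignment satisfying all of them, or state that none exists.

a0 = True, a1 = False, a2 = False, a3 = True, a4 = False, a5 = True

{a1, a2, a3}: 1 true → odd ✓
{a4, a5}: 1 true → odd ✓
{a1, a3, a5}: 2 true → even ✓
{a0, a5}: 2 true → even ✓
{a1, a2}: 0 true → even ✓
{a0, a3, a5}: 3 true → odd ✓
{a3, a4, a5}: 2 true → even ✓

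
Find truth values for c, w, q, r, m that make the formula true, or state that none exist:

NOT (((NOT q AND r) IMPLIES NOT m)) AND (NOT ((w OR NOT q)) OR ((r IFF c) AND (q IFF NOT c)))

c: True, w: False, q: False, r: True, m: True

  NOT (((NOT q AND r) IMPLIES NOT m)) = True
    (NOT q AND r) IMPLIES NOT m = False
      NOT q AND r = True
        NOT q = True
      NOT m = False
  NOT ((w OR NOT q)) OR ((r IFF c) AND (q IFF NOT c)) = True
    NOT ((w OR NOT q)) = False
      w OR NOT q = True
        NOT q = True
    (r IFF c) AND (q IFF NOT c) = True
      r IFF c = True
      q IFF NOT c = True
        NOT c = False
Both conjuncts True, so the formula holds.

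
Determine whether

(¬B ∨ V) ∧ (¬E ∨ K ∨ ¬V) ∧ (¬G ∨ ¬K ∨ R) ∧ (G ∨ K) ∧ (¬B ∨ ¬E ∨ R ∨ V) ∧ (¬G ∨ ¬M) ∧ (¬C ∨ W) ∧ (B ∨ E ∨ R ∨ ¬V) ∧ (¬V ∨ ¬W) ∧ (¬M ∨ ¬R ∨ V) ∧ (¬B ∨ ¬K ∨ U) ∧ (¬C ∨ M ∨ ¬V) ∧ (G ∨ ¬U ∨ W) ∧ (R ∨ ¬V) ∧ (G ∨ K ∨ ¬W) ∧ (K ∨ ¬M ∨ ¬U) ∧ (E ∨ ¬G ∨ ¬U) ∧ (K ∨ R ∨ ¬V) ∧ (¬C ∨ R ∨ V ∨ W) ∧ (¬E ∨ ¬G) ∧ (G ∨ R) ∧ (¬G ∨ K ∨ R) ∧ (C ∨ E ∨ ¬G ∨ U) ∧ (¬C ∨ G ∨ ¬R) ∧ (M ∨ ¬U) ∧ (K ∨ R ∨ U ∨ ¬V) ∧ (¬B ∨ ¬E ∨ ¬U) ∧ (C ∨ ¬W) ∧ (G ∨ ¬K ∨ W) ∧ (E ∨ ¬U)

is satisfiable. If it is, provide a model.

Set B = False.
Try R = False:
  (R ∨ ¬V) forces V = False.
  (G ∨ R) forces G = True.
  (¬G ∨ ¬K ∨ R) forces K = False.
  clause (¬G ∨ K ∨ R) is falsified — backtrack.
So R = True.
Set W = True.
  then (¬V ∨ ¬W) forces V = False.
  then (¬M ∨ ¬R ∨ V) forces M = False.
  then (M ∨ ¬U) forces U = False.
  then (C ∨ ¬W) forces C = True.
  then (¬C ∨ G ∨ ¬R) forces G = True.
  then (¬E ∨ ¬G) forces E = False.
Set K = True.
All clauses satisfied.

B=F, R=T, W=T, C=T, U=F, E=F, K=T, M=F, V=F, G=T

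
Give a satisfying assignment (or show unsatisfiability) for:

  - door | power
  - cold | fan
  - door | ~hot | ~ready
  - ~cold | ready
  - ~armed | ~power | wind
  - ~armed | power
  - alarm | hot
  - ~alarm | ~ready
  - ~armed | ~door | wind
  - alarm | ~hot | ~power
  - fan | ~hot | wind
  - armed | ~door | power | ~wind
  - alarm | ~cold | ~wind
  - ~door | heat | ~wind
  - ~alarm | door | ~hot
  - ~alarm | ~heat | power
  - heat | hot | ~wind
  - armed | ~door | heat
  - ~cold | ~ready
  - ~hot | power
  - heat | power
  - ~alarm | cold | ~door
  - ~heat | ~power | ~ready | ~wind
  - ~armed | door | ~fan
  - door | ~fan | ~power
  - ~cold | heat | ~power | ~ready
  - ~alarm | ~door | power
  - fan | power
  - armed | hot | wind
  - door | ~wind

Unsatisfiable — no assignment works.

Case alarm = True:
  (~alarm | ~ready) forces ready = False.
  (~cold | ready) forces cold = False.
  (cold | fan) forces fan = True.
  (~alarm | cold | ~door) forces door = False.
  (door | power) forces power = True.
  Clause (door | ~fan | ~power) is falsified — contradiction.
Case alarm = False:
  (alarm | hot) forces hot = True.
  (alarm | ~hot | ~power) forces power = False.
  Clause (~hot | power) is falsified — contradiction.
Both cases fail, so the formula is unsatisfiable.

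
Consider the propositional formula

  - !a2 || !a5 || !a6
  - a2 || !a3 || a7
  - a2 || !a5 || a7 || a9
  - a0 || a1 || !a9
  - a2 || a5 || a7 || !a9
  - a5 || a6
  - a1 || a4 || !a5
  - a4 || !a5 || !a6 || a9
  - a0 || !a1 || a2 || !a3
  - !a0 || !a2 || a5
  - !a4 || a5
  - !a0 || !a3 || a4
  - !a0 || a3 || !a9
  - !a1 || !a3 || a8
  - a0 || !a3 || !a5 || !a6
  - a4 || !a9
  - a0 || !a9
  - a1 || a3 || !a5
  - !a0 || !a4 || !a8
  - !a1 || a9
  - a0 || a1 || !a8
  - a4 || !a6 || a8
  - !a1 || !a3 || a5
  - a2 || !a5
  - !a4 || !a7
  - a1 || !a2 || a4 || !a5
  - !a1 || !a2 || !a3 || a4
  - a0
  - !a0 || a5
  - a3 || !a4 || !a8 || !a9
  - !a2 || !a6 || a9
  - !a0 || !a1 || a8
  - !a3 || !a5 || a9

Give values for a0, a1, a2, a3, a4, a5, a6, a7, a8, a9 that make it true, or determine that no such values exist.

a0: True, a1: False, a2: True, a3: True, a4: True, a5: True, a6: False, a7: False, a8: False, a9: True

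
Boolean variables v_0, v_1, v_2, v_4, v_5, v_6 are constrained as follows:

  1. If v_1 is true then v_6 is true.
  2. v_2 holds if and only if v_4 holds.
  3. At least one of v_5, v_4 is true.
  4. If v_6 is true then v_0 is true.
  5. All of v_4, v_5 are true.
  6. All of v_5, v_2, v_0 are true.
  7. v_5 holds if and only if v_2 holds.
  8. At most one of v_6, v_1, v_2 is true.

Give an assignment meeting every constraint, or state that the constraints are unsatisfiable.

v_0=T, v_1=F, v_2=T, v_4=T, v_5=T, v_6=F

  (1) v_1=F ⇒ v_6: vacuous ✓
  (2) v_2=T, v_4=T — same ✓
  (3) {v_5, v_4}: 2 true — at least one ✓
  (4) v_6=F ⇒ v_0: vacuous ✓
  (5) {v_4, v_5}: all 2 true ✓
  (6) {v_5, v_2, v_0}: all 3 true ✓
  (7) v_5=T, v_2=T — same ✓
  (8) {v_6, v_1, v_2}: 1 true — at most one ✓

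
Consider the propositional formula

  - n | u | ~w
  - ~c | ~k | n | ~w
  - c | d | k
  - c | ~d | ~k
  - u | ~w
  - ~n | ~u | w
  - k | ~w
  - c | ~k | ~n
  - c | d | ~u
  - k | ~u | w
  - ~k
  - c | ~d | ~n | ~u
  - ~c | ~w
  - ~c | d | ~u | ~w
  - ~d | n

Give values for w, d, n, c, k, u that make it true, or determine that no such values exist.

w = False; d = False; n = True; c = True; k = False; u = False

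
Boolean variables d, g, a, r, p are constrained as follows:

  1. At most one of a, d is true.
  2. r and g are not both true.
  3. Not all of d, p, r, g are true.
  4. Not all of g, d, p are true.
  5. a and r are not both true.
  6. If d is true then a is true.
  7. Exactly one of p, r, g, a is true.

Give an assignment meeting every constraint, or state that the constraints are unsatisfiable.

d: False, g: True, a: False, r: False, p: False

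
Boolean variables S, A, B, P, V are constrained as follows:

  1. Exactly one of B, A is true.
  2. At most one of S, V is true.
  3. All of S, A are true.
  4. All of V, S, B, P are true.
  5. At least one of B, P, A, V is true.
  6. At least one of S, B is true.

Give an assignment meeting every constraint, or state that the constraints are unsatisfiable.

Case S = True:
  (2) with S=T forces V = False.
  Constraint (4) is violated (V=F) — contradiction.
Case S = False:
  Constraint (3) is violated (S=F) — contradiction.
Both cases fail — unsatisfiable.

Unsatisfiable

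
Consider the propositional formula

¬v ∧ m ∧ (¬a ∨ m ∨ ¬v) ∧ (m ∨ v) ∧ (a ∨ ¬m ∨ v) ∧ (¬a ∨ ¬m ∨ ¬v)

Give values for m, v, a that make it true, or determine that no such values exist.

m = True, v = False, a = True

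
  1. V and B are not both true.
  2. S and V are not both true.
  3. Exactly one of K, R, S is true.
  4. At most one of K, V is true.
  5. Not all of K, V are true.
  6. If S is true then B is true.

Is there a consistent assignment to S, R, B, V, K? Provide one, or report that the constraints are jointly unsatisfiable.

S = False, R = False, B = True, V = False, K = True

  (1) V=F, B=T — not both ✓
  (2) S=F, V=F — not both ✓
  (3) {K, R, S}: 1 true — exactly one ✓
  (4) {K, V}: 1 true — at most one ✓
  (5) {K, V}: 1/2 true — not all ✓
  (6) S=F ⇒ B: vacuous ✓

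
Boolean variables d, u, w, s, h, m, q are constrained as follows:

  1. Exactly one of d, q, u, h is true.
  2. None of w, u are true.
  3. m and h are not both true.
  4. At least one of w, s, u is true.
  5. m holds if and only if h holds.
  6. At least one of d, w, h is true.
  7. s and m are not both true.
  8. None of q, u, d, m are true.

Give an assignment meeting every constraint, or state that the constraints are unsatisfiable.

No satisfying assignment exists.

Case m = True:
  Constraint (8) is violated (m=T) — contradiction.
Case m = False:
  (2) forces w = False.
  (2) forces u = False.
  (4) with w=F, u=F forces s = True.
  (5) with m=F forces h = False.
  (6) with w=F, h=F forces d = True.
  Constraint (8) is violated (d=T) — contradiction.
Both cases fail — unsatisfiable.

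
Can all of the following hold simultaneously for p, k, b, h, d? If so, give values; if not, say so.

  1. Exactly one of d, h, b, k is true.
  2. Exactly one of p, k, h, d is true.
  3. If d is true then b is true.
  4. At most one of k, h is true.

p=T; k=F; b=T; h=F; d=F

  (1) {d, h, b, k}: 1 true — exactly one ✓
  (2) {p, k, h, d}: 1 true — exactly one ✓
  (3) d=F ⇒ b: vacuous ✓
  (4) {k, h}: 0 true — at most one ✓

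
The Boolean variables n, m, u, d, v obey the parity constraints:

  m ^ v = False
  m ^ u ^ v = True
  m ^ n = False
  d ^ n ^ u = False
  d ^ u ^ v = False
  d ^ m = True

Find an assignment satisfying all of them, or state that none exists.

n=T; m=T; u=T; d=F; v=T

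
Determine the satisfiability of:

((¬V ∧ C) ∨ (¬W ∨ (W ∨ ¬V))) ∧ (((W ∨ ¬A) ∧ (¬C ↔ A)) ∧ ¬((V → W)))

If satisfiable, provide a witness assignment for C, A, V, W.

C: True; A: False; V: True; W: False

  (¬V ∧ C) ∨ (¬W ∨ (W ∨ ¬V)) = True
    ¬V ∧ C = False
      ¬V = False
    ¬W ∨ (W ∨ ¬V) = True
      ¬W = True
      W ∨ ¬V = False
        ¬V = False
  ((W ∨ ¬A) ∧ (¬C ↔ A)) ∧ ¬((V → W)) = True
    (W ∨ ¬A) ∧ (¬C ↔ A) = True
      W ∨ ¬A = True
        ¬A = True
      ¬C ↔ A = True
        ¬C = False
    ¬((V → W)) = True
      V → W = False
Both conjuncts True, so the formula holds.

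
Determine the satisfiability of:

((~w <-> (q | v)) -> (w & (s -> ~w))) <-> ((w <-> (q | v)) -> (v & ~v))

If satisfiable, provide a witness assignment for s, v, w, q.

s = False, v = False, w = True, q = False

  ((~w <-> (q | v)) -> (w & (s -> ~w))) <-> ((w <-> (q | v)) -> (v & ~v)) = True
    (~w <-> (q | v)) -> (w & (s -> ~w)) = True
      ~w <-> (q | v) = True
        ~w = False
        q | v = False
      w & (s -> ~w) = True
        s -> ~w = True
          ~w = False
    (w <-> (q | v)) -> (v & ~v) = True
      w <-> (q | v) = False
        q | v = False
      v & ~v = False
        ~v = True
The formula evaluates to True.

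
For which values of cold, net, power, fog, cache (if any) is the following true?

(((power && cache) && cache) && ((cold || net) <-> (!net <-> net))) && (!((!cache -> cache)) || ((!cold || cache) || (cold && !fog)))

cold = False; net = False; power = True; fog = True; cache = True

  ((power && cache) && cache) && ((cold || net) <-> (!net <-> net)) = True
    (power && cache) && cache = True
      power && cache = True
    (cold || net) <-> (!net <-> net) = True
      cold || net = False
      !net <-> net = False
        !net = True
  !((!cache -> cache)) || ((!cold || cache) || (cold && !fog)) = True
    !((!cache -> cache)) = False
      !cache -> cache = True
        !cache = False
    (!cold || cache) || (cold && !fog) = True
      !cold || cache = True
        !cold = True
      cold && !fog = False
        !fog = False
Both conjuncts True, so the formula holds.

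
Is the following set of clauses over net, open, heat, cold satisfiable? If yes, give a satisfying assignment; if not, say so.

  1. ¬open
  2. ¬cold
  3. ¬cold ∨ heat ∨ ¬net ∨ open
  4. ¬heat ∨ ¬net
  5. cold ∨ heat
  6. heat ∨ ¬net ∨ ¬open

net=F; open=F; heat=T; cold=F

Unit clause (¬open) forces open = False.
Unit clause (¬cold) forces cold = False.
In (cold ∨ heat) only heat is left, so heat = True.
In (¬heat ∨ ¬net) only ¬net is left, so net = False.
Check each clause:
  (¬open): ¬open holds.
  (¬cold): ¬cold holds.
  (¬cold ∨ heat ∨ ¬net ∨ open): ¬cold holds.
  (¬heat ∨ ¬net): ¬net holds.
  (cold ∨ heat): heat holds.
  (heat ∨ ¬net ∨ ¬open): heat holds.
All clauses satisfied.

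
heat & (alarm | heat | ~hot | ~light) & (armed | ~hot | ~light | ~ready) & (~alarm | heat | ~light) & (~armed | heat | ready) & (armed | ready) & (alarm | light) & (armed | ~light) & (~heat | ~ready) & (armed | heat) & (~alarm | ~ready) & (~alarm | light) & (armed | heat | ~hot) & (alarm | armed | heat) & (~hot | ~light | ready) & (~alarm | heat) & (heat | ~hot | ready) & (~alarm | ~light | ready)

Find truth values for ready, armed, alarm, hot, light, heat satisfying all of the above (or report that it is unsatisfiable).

ready = False, armed = True, alarm = False, hot = False, light = True, heat = True

Unit clause (heat) forces heat = True.
In (~heat | ~ready) only ~ready is left, so ready = False.
In (armed | ready) only armed is left, so armed = True.
Try alarm = True:
  (~alarm | light) forces light = True.
  clause (~alarm | ~light | ready) is falsified — backtrack.
So alarm = False.
  then (alarm | light) forces light = True.
  then (~hot | ~light | ready) forces hot = False.
All clauses satisfied.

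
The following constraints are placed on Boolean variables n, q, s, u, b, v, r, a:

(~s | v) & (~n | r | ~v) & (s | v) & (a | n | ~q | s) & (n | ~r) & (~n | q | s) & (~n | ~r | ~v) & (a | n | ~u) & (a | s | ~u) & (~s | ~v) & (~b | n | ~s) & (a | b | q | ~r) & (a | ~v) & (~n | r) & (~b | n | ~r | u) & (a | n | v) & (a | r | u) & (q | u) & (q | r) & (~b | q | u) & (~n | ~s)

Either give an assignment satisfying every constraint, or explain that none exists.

Try n = True:
  (~n | r) forces r = True.
  (~n | ~r | ~v) forces v = False.
  (~s | v) forces s = False.
  clause (s | v) is falsified — backtrack.
So n = False.
  then (n | ~r) forces r = False.
  then (q | r) forces q = True.
Set s = False.
  then (s | v) forces v = True.
  then (a | n | ~q | s) forces a = True.
Set u = True.
Set b = False.
All clauses satisfied.

n = False, q = True, s = False, u = True, b = False, v = True, r = False, a = True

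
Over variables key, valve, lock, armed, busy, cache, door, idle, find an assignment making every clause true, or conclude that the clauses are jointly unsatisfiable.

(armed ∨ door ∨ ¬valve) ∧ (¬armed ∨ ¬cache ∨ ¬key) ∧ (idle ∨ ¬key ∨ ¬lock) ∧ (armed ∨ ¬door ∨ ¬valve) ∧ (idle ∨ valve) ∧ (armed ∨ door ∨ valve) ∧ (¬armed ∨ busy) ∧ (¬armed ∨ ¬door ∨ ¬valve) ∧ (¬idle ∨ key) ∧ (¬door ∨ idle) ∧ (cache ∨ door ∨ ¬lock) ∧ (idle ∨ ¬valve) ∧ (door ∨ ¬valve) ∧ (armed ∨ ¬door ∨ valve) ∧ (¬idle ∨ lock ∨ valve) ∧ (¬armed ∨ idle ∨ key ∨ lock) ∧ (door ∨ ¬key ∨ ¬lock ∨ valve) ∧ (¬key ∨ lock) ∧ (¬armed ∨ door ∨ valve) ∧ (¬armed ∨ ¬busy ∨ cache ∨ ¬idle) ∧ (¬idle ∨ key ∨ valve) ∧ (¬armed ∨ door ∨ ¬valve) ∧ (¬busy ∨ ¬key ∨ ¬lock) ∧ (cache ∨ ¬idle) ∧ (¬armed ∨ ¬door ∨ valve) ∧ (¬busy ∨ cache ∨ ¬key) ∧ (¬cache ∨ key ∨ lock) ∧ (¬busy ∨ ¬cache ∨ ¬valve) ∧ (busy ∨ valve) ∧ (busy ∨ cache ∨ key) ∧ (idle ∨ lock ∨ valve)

Case idle = True:
  (¬idle ∨ key) forces key = True.
  (¬key ∨ lock) forces lock = True.
  (¬busy ∨ ¬key ∨ ¬lock) forces busy = False.
  (¬armed ∨ busy) forces armed = False.
  (cache ∨ ¬idle) forces cache = True.
  (busy ∨ valve) forces valve = True.
  (armed ∨ door ∨ ¬valve) forces door = True.
  Clause (armed ∨ ¬door ∨ ¬valve) is falsified — contradiction.
Case idle = False:
  (idle ∨ valve) forces valve = True.
  Clause (idle ∨ ¬valve) is falsified — contradiction.
Both cases fail, so the formula is unsatisfiable.

Unsatisfiable — no assignment works.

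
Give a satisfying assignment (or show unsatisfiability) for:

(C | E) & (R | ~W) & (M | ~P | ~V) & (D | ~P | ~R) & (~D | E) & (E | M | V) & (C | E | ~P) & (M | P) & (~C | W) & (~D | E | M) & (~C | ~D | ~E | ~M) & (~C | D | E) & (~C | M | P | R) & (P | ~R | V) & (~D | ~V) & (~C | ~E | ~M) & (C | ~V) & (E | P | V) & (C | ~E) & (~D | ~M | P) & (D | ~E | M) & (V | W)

Set V = False.
  then (V | W) forces W = True.
  then (R | ~W) forces R = True.
  then (P | ~R | V) forces P = True.
  then (D | ~P | ~R) forces D = True.
  then (~D | E) forces E = True.
  then (C | ~E) forces C = True.
  then (~C | ~D | ~E | ~M) forces M = False.
All clauses satisfied.

V = False, C = True, P = True, E = True, M = False, R = True, W = True, D = True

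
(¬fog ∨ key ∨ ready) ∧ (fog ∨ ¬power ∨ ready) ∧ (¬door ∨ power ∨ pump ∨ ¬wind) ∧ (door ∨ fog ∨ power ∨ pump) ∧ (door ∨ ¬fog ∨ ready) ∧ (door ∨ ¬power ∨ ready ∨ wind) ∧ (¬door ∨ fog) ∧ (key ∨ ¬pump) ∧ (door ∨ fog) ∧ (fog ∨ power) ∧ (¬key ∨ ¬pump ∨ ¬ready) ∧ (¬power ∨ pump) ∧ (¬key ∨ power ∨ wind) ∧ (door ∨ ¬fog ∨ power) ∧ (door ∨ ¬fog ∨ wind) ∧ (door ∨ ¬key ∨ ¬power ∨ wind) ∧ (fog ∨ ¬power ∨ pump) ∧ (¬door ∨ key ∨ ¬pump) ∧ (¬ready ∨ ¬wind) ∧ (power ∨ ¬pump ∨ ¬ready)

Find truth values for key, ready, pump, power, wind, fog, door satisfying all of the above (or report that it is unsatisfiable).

key=T, ready=F, pump=T, power=F, wind=T, fog=T, door=T

Set key = True.
Try ready = True:
  (¬key ∨ ¬pump ∨ ¬ready) forces pump = False.
  (¬power ∨ pump) forces power = False.
  (fog ∨ power) forces fog = True.
  (¬key ∨ power ∨ wind) forces wind = True.
  clause (¬ready ∨ ¬wind) is falsified — backtrack.
So ready = False.
Set pump = True.
Set power = False.
  then (fog ∨ power) forces fog = True.
  then (¬key ∨ power ∨ wind) forces wind = True.
  then (door ∨ ¬fog ∨ power) forces door = True.
All clauses satisfied.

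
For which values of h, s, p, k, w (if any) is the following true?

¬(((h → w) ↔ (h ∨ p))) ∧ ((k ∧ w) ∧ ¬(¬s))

h = False; s = True; p = False; k = True; w = True

  ¬(((h → w) ↔ (h ∨ p))) = True
    (h → w) ↔ (h ∨ p) = False
      h → w = True
      h ∨ p = False
  (k ∧ w) ∧ ¬(¬s) = True
    k ∧ w = True
    ¬(¬s) = True
      ¬s = False
Both conjuncts True, so the formula holds.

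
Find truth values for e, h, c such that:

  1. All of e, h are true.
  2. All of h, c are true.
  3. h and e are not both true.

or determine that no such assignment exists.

Case e = True:
  (1) forces h = True.
  Constraint (3) is violated (h=T, e=T) — contradiction.
Case e = False:
  Constraint (1) is violated (e=F) — contradiction.
Both cases fail — unsatisfiable.

No satisfying assignment exists.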